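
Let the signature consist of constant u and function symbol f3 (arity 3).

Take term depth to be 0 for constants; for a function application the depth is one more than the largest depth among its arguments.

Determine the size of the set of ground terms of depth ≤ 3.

Let N_k = |{terms of depth ≤ k}|. Then N_0 = 1 and N_k = 1 + N_{k-1}^3 for k ≥ 1 (one summand per function symbol, arity giving the exponent).
N_0 = 1
N_1 = 1 + 1^3 = 2
N_2 = 1 + 2^3 = 9
N_3 = 1 + 9^3 = 730

730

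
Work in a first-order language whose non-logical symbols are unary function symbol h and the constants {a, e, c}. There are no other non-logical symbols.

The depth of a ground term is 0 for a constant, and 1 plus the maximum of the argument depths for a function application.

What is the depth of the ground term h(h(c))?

depth(h(c)) = 1 + depth(c) = 1 + 0 = 1
depth(h(h(c))) = 1 + depth(h(c)) = 1 + 1 = 2

2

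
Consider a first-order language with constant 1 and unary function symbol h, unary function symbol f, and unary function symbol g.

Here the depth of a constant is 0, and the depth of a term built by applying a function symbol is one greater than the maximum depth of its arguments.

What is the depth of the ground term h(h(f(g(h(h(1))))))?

depth(h(1)) = 1 + depth(1) = 1 + 0 = 1
depth(h(h(1))) = 1 + depth(h(1)) = 1 + 1 = 2
depth(g(h(h(1)))) = 1 + depth(h(h(1))) = 1 + 2 = 3
depth(f(g(h(h(1))))) = 1 + depth(g(h(h(1)))) = 1 + 3 = 4
depth(h(f(g(h(h(1)))))) = 1 + depth(f(g(h(h(1))))) = 1 + 4 = 5
depth(h(h(f(g(h(h(1))))))) = 1 + depth(h(f(g(h(h(1)))))) = 1 + 5 = 6

6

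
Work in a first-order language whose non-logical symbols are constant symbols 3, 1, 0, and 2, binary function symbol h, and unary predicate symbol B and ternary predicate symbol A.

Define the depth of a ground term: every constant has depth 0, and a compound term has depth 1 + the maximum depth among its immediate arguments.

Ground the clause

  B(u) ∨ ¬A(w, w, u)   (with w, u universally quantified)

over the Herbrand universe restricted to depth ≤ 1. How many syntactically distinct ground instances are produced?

Ground terms of depth ≤ 1:
  Write N_k for the number of ground terms of depth ≤ k. A term of depth ≤ k is either a constant or a function symbol applied to arguments of depth ≤ k−1, so N_k = 4 + N_{k-1}^2.
  N_0 = 4
  N_1 = 4 + 4^2 = 20
So there are 20 ground terms available for substitution.
The body mentions every one of the 2 quantified variables; since ground terms form a free algebra, no two substitutions collapse to the same formula.
Number of ground instances = 20^2 = 400.

400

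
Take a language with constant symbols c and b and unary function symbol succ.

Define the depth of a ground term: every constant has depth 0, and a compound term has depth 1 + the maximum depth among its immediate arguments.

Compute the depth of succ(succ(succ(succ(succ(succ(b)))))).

depth(succ(b)) = 1 + depth(b) = 1 + 0 = 1
depth(succ(succ(b))) = 1 + depth(succ(b)) = 1 + 1 = 2
depth(succ(succ(succ(b)))) = 1 + depth(succ(succ(b))) = 1 + 2 = 3
depth(succ(succ(succ(succ(b))))) = 1 + depth(succ(succ(succ(b)))) = 1 + 3 = 4
depth(succ(succ(succ(succ(succ(b)))))) = 1 + depth(succ(succ(succ(succ(b))))) = 1 + 4 = 5
depth(succ(succ(succ(succ(succ(succ(b))))))) = 1 + depth(succ(succ(succ(succ(succ(b)))))) = 1 + 5 = 6

6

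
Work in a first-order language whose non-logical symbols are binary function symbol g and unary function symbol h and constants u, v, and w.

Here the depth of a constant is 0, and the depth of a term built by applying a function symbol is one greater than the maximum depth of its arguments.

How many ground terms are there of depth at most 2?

Let N_k = |{terms of depth ≤ k}|. Then N_0 = 3 and N_k = 3 + N_{k-1}^2 + N_{k-1} for k ≥ 1 (one summand per function symbol, arity giving the exponent).
N_0 = 3
N_1 = 3 + 3^2 + 3 = 15
N_2 = 3 + 15^2 + 15 = 243

243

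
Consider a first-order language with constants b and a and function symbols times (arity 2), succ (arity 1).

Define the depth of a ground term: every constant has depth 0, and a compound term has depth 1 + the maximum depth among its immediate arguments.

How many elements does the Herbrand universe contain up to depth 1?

8

Let N_k count ground terms of depth at most k. Each non-constant term of depth ≤ k is some function symbol applied to depth-≤(k−1) arguments, giving N_k = 2 + N_{k-1}^2 + N_{k-1}.
N_0 = 2
N_1 = 2 + 2^2 + 2 = 8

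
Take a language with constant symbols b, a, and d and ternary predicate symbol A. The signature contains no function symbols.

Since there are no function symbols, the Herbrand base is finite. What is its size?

With no function symbols, the Herbrand universe is just the 3 constants.
Ground atoms per predicate: A: 3^3 = 27.
Herbrand base size = 27 = 27.

27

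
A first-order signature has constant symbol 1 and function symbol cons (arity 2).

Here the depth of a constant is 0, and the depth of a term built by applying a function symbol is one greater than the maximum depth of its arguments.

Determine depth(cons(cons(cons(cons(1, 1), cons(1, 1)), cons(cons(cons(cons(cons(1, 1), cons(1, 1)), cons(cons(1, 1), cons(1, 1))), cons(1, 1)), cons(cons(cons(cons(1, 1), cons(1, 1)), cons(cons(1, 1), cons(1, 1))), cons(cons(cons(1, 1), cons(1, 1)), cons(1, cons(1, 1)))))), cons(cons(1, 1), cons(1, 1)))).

depth(cons(1, 1)) = 1 + max(0, 0) = 1
depth(cons(cons(1, 1), cons(1, 1))) = 1 + max(1, 1) = 2
depth(cons(cons(cons(1, 1), cons(1, 1)), cons(cons(1, 1), cons(1, 1)))) = 1 + max(2, 2) = 3
depth(cons(cons(cons(cons(1, 1), cons(1, 1)), cons(cons(1, 1), cons(1, 1))), cons(1, 1))) = 1 + max(3, 1) = 4
depth(cons(1, cons(1, 1))) = 1 + max(0, 1) = 2
depth(cons(cons(cons(1, 1), cons(1, 1)), cons(1, cons(1, 1)))) = 1 + max(2, 2) = 3
depth(cons(cons(cons(cons(1, 1), cons(1, 1)), cons(cons(1, 1), cons(1, 1))), cons(cons(cons(1, 1), cons(1, 1)), cons(1, cons(1, 1))))) = 1 + max(3, 3) = 4
depth(cons(cons(cons(cons(cons(1, 1), cons(1, 1)), cons(cons(1, 1), cons(1, 1))), cons(1, 1)), cons(cons(cons(cons(1, 1), cons(1, 1)), cons(cons(1, 1), cons(1, 1))), cons(cons(cons(1, 1), cons(1, 1)), cons(1, cons(1, 1)))))) = 1 + max(4, 4) = 5
depth(cons(cons(cons(1, 1), cons(1, 1)), cons(cons(cons(cons(cons(1, 1), cons(1, 1)), cons(cons(1, 1), cons(1, 1))), cons(1, 1)), cons(cons(cons(cons(1, 1), cons(1, 1)), cons(cons(1, 1), cons(1, 1))), cons(cons(cons(1, 1), cons(1, 1)), cons(1, cons(1, 1))))))) = 1 + max(2, 5) = 6
depth(cons(cons(cons(cons(1, 1), cons(1, 1)), cons(cons(cons(cons(cons(1, 1), cons(1, 1)), cons(cons(1, 1), cons(1, 1))), cons(1, 1)), cons(cons(cons(cons(1, 1), cons(1, 1)), cons(cons(1, 1), cons(1, 1))), cons(cons(cons(1, 1), cons(1, 1)), cons(1, cons(1, 1)))))), cons(cons(1, 1), cons(1, 1)))) = 1 + max(6, 2) = 7

7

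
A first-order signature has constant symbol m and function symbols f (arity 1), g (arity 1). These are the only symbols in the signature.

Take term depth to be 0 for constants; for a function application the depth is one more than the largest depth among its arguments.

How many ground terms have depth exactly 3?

8

Let N_k = |{terms of depth ≤ k}|. Then N_0 = 1 and N_k = 1 + N_{k-1} + N_{k-1} for k ≥ 1 (one summand per function symbol, arity giving the exponent).
N_0 = 1
N_1 = 1 + 1 + 1 = 3
N_2 = 1 + 3 + 3 = 7
N_3 = 1 + 7 + 7 = 15
Terms of depth exactly 3: N_3 − N_2 = 15 − 7 = 8.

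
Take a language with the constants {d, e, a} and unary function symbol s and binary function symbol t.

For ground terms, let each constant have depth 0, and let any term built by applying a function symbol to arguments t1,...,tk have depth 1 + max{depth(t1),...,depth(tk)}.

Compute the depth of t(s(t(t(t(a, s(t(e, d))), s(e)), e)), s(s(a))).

depth(t(e, d)) = 1 + max(0, 0) = 1
depth(s(t(e, d))) = 1 + depth(t(e, d)) = 1 + 1 = 2
depth(t(a, s(t(e, d)))) = 1 + max(0, 2) = 3
depth(s(e)) = 1 + depth(e) = 1 + 0 = 1
depth(t(t(a, s(t(e, d))), s(e))) = 1 + max(3, 1) = 4
depth(t(t(t(a, s(t(e, d))), s(e)), e)) = 1 + max(4, 0) = 5
depth(s(t(t(t(a, s(t(e, d))), s(e)), e))) = 1 + depth(t(t(t(a, s(t(e, d))), s(e)), e)) = 1 + 5 = 6
depth(s(a)) = 1 + depth(a) = 1 + 0 = 1
depth(s(s(a))) = 1 + depth(s(a)) = 1 + 1 = 2
depth(t(s(t(t(t(a, s(t(e, d))), s(e)), e)), s(s(a)))) = 1 + max(6, 2) = 7

7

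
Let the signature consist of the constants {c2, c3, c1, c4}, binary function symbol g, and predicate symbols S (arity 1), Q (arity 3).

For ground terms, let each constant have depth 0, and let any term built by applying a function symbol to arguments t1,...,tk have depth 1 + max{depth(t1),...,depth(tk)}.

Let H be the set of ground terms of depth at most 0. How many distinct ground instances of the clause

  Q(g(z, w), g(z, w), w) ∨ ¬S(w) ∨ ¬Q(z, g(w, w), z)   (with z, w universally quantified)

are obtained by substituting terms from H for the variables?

16

Ground terms of depth ≤ 0:
  Count level by level. With function symbols g/2, the terms of depth ≤ k are the 4 constants together with each function applied to depth-≤(k−1) tuples, so N_k = 4 + N_{k-1}^2.
  N_0 = 4
So there are 4 ground terms available for substitution.
There are 2 variables to instantiate (z, w), each occurring in at least one literal, so different choices give different ground instances.
Number of ground instances = 4^2 = 16.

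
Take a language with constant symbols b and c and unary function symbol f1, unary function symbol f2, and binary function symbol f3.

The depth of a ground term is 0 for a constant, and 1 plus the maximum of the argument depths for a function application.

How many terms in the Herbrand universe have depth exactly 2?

Write N_k for the number of ground terms of depth ≤ k. A term of depth ≤ k is either a constant or a function symbol applied to arguments of depth ≤ k−1, so N_k = 2 + N_{k-1} + N_{k-1} + N_{k-1}^2.
N_0 = 2
N_1 = 2 + 2 + 2 + 2^2 = 10
N_2 = 2 + 10 + 10 + 10^2 = 122
Terms of depth exactly 2: N_2 − N_1 = 122 − 10 = 112.

112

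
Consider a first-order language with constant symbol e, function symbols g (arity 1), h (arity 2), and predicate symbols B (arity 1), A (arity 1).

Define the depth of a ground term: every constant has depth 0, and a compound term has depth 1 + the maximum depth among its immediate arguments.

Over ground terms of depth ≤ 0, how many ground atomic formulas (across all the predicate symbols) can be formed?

2

First count ground terms of depth ≤ 0.
Let N_k = |{terms of depth ≤ k}|. Then N_0 = 1 and N_k = 1 + N_{k-1} + N_{k-1}^2 for k ≥ 1 (one summand per function symbol, arity giving the exponent).
N_0 = 1
So |H| = 1.
Each predicate of arity r yields |H|^r ground atoms (one per choice of an r-tuple from H):
  B: 1;  A: 1
Total ground atoms: 1 + 1 = 2.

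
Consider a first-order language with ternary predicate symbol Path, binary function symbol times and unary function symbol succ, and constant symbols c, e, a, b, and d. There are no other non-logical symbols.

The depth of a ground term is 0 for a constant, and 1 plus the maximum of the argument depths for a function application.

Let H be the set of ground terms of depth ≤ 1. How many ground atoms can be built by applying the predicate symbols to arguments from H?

42875

First count ground terms of depth ≤ 1.
Let N_k count ground terms of depth at most k. Each non-constant term of depth ≤ k is some function symbol applied to depth-≤(k−1) arguments, giving N_k = 5 + N_{k-1}^2 + N_{k-1}.
N_0 = 5
N_1 = 5 + 5^2 + 5 = 35
So |H| = 35.
Each predicate of arity r yields |H|^r ground atoms (one per choice of an r-tuple from H):
  Path: 35^3 = 42875
Total ground atoms: 42875.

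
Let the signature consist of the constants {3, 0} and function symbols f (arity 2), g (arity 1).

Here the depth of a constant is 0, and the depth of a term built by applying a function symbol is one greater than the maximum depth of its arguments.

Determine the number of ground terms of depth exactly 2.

66

If N_k denotes the number of depth-≤k ground terms, the 2 constants give N_0 = 2, and each function symbol of arity r contributes N_{k-1}^r new terms at level k: N_k = 2 + N_{k-1}^2 + N_{k-1}.
N_0 = 2
N_1 = 2 + 2^2 + 2 = 8
N_2 = 2 + 8^2 + 8 = 74
Terms of depth exactly 2: N_2 − N_1 = 74 − 8 = 66.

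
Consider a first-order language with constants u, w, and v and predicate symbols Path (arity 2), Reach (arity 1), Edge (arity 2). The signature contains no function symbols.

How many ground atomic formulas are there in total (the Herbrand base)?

21

With no function symbols, the Herbrand universe is just the 3 constants.
Ground atoms per predicate: Path: 3^2 = 9, Reach: 3, Edge: 3^2 = 9.
Herbrand base size = 9 + 3 + 9 = 21.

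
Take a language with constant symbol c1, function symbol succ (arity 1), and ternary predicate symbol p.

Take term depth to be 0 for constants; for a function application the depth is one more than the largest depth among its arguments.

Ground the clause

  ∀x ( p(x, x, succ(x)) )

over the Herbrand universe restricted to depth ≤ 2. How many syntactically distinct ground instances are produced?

Ground terms of depth ≤ 2:
  If N_k denotes the number of depth-≤k ground terms, the 1 constant gives N_0 = 1, and each function symbol of arity r contributes N_{k-1}^r new terms at level k: N_k = 1 + N_{k-1}.
  N_0 = 1
  N_1 = 1 + 1 = 2
  N_2 = 1 + 2 = 3
So there are 3 ground terms available for substitution.
The body mentions the single quantified variable x; since ground terms form a free algebra, no two substitutions collapse to the same formula.
Number of ground instances = 3.

3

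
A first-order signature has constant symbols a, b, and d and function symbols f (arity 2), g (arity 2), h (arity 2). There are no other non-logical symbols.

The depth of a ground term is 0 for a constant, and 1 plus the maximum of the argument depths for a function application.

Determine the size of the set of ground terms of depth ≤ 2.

2703

Let N_k count ground terms of depth at most k. Each non-constant term of depth ≤ k is some function symbol applied to depth-≤(k−1) arguments, giving N_k = 3 + N_{k-1}^2 + N_{k-1}^2 + N_{k-1}^2.
N_0 = 3
N_1 = 3 + 3^2 + 3^2 + 3^2 = 30
N_2 = 3 + 30^2 + 30^2 + 30^2 = 2703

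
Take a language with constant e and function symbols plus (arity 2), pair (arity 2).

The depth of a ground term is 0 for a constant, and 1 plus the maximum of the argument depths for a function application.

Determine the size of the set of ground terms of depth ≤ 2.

Count level by level. With function symbols plus/2, pair/2, the terms of depth ≤ k are the 1 constant together with each function applied to depth-≤(k−1) tuples, so N_k = 1 + N_{k-1}^2 + N_{k-1}^2.
N_0 = 1
N_1 = 1 + 1^2 + 1^2 = 3
N_2 = 1 + 3^2 + 3^2 = 19

19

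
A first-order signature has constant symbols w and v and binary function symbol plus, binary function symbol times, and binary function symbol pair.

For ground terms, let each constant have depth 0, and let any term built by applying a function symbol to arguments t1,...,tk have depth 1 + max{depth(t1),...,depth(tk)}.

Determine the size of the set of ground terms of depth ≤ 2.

590

If N_k denotes the number of depth-≤k ground terms, the 2 constants give N_0 = 2, and each function symbol of arity r contributes N_{k-1}^r new terms at level k: N_k = 2 + N_{k-1}^2 + N_{k-1}^2 + N_{k-1}^2.
N_0 = 2
N_1 = 2 + 2^2 + 2^2 + 2^2 = 14
N_2 = 2 + 14^2 + 14^2 + 14^2 = 590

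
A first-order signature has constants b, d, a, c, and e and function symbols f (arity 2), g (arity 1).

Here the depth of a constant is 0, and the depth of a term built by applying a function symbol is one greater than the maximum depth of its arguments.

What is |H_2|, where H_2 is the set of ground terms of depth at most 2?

Count level by level. With function symbols f/2, g/1, the terms of depth ≤ k are the 5 constants together with each function applied to depth-≤(k−1) tuples, so N_k = 5 + N_{k-1}^2 + N_{k-1}.
N_0 = 5
N_1 = 5 + 5^2 + 5 = 35
N_2 = 5 + 35^2 + 35 = 1265

1265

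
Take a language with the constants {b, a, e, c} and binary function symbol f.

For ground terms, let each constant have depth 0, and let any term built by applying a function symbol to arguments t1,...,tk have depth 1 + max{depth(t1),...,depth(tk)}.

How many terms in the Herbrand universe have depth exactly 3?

162816

Write N_k for the number of ground terms of depth ≤ k. A term of depth ≤ k is either a constant or a function symbol applied to arguments of depth ≤ k−1, so N_k = 4 + N_{k-1}^2.
N_0 = 4
N_1 = 4 + 4^2 = 20
N_2 = 4 + 20^2 = 404
N_3 = 4 + 404^2 = 163220
Terms of depth exactly 3: N_3 − N_2 = 163220 − 404 = 162816.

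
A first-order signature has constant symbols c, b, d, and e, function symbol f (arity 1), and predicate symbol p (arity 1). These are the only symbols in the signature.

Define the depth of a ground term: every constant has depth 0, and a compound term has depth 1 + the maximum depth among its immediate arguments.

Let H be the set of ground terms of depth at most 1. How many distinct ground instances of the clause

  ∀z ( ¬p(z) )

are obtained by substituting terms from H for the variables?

8

Ground terms of depth ≤ 1:
  If N_k denotes the number of depth-≤k ground terms, the 4 constants give N_0 = 4, and each function symbol of arity r contributes N_{k-1}^r new terms at level k: N_k = 4 + N_{k-1}.
  N_0 = 4
  N_1 = 4 + 4 = 8
  Explicitly: c, b, d, e, f(c), f(b), f(d), f(e).
So there are 8 ground terms available for substitution.
There is 1 variable to instantiate (z),  occurring in at least one literal, so different choices give different ground instances.
Number of ground instances = 8.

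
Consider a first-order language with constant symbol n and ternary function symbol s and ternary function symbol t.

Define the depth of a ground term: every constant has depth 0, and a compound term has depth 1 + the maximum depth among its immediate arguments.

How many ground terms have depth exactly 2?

52

If N_k denotes the number of depth-≤k ground terms, the 1 constant gives N_0 = 1, and each function symbol of arity r contributes N_{k-1}^r new terms at level k: N_k = 1 + N_{k-1}^3 + N_{k-1}^3.
N_0 = 1
N_1 = 1 + 1^3 + 1^3 = 3
N_2 = 1 + 3^3 + 3^3 = 55
Terms of depth exactly 2: N_2 − N_1 = 55 − 3 = 52.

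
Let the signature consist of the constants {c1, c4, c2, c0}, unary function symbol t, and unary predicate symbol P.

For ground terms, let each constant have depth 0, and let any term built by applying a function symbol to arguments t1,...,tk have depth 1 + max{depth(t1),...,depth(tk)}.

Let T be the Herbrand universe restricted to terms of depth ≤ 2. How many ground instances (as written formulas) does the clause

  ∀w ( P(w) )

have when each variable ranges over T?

12

Ground terms of depth ≤ 2:
  Count level by level. With function symbols t/1, the terms of depth ≤ k are the 4 constants together with each function applied to depth-≤(k−1) tuples, so N_k = 4 + N_{k-1}.
  N_0 = 4
  N_1 = 4 + 4 = 8
  N_2 = 4 + 8 = 12
  Explicitly: c1, c4, c2, c0, t(c1), t(c4), t(c2), t(c0), t(t(c1)), t(t(c4)), t(t(c2)), t(t(c0)).
So there are 12 ground terms available for substitution.
The clause has 1 distinct variable (w), which appears in the body. In the free term algebra distinct substitutions yield syntactically distinct ground instances.
Number of ground instances = 12.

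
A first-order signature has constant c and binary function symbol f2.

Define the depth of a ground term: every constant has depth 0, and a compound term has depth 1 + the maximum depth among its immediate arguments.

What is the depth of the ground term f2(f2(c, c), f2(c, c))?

2

depth(f2(c, c)) = 1 + max(0, 0) = 1
depth(f2(f2(c, c), f2(c, c))) = 1 + max(1, 1) = 2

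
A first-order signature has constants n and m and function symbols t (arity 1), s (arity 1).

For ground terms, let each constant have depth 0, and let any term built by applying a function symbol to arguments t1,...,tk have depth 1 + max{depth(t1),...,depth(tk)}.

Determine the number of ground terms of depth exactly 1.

4

Let N_k count ground terms of depth at most k. Each non-constant term of depth ≤ k is some function symbol applied to depth-≤(k−1) arguments, giving N_k = 2 + N_{k-1} + N_{k-1}.
N_0 = 2
N_1 = 2 + 2 + 2 = 6
Terms of depth exactly 1: N_1 − N_0 = 6 − 2 = 4.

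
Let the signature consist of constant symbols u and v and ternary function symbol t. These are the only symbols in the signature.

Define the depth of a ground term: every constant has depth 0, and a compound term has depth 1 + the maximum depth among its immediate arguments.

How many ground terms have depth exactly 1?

8

Count level by level. With function symbols t/3, the terms of depth ≤ k are the 2 constants together with each function applied to depth-≤(k−1) tuples, so N_k = 2 + N_{k-1}^3.
N_0 = 2
N_1 = 2 + 2^3 = 10
Terms of depth exactly 1: N_1 − N_0 = 10 − 2 = 8.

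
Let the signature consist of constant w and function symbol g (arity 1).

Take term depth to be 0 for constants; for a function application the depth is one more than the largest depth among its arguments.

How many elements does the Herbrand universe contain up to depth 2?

3

Let N_k count ground terms of depth at most k. Each non-constant term of depth ≤ k is some function symbol applied to depth-≤(k−1) arguments, giving N_k = 1 + N_{k-1}.
N_0 = 1
N_1 = 1 + 1 = 2
N_2 = 1 + 2 = 3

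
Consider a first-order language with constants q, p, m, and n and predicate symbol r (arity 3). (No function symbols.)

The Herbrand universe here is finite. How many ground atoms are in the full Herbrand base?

64

With no function symbols, the Herbrand universe is just the 4 constants.
Ground atoms per predicate: r: 4^3 = 64.
Herbrand base size = 64 = 64.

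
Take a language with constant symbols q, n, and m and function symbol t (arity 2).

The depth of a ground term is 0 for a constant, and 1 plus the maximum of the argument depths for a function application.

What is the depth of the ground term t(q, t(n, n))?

2

depth(t(n, n)) = 1 + max(0, 0) = 1
depth(t(q, t(n, n))) = 1 + max(0, 1) = 2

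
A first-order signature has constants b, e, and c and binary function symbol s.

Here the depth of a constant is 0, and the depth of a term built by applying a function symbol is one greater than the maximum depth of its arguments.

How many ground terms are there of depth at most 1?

12

Count level by level. With function symbols s/2, the terms of depth ≤ k are the 3 constants together with each function applied to depth-≤(k−1) tuples, so N_k = 3 + N_{k-1}^2.
N_0 = 3
N_1 = 3 + 3^2 = 12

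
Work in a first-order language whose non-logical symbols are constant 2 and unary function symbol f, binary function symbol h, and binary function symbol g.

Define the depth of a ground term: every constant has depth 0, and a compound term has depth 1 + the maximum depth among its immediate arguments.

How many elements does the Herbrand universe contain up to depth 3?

Let N_k count ground terms of depth at most k. Each non-constant term of depth ≤ k is some function symbol applied to depth-≤(k−1) arguments, giving N_k = 1 + N_{k-1} + N_{k-1}^2 + N_{k-1}^2.
N_0 = 1
N_1 = 1 + 1 + 1^2 + 1^2 = 4
N_2 = 1 + 4 + 4^2 + 4^2 = 37
N_3 = 1 + 37 + 37^2 + 37^2 = 2776

2776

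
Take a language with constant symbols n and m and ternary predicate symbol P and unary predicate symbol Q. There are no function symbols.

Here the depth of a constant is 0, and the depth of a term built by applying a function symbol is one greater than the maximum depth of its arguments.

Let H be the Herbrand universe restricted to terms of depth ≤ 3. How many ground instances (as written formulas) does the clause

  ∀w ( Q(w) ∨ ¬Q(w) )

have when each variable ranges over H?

2

Ground terms of depth ≤ 3:
  With no function symbols every ground term is a constant, so there are exactly 2 ground terms at every depth bound.
  N_0 = 2
  N_1 = 2
  N_2 = 2
  N_3 = 2
  Explicitly: n, m.
So there are 2 ground terms available for substitution.
There is 1 variable to instantiate (w),  occurring in at least one literal, so different choices give different ground instances.
Number of ground instances = 2.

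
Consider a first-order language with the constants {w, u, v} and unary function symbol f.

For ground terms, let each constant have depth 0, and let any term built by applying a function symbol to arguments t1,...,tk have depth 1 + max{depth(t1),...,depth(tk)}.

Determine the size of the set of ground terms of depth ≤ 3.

12

If N_k denotes the number of depth-≤k ground terms, the 3 constants give N_0 = 3, and each function symbol of arity r contributes N_{k-1}^r new terms at level k: N_k = 3 + N_{k-1}.
N_0 = 3
N_1 = 3 + 3 = 6
N_2 = 3 + 6 = 9
N_3 = 3 + 9 = 12
Explicitly: w, u, v, f(w), f(u), f(v), f(f(w)), f(f(u)), f(f(v)), f(f(f(w))), f(f(f(u))), f(f(f(v))).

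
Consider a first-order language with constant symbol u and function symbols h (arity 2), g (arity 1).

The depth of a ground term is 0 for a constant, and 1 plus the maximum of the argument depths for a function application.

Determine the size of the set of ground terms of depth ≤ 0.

Write N_k for the number of ground terms of depth ≤ k. A term of depth ≤ k is either a constant or a function symbol applied to arguments of depth ≤ k−1, so N_k = 1 + N_{k-1}^2 + N_{k-1}.
N_0 = 1
Explicitly: u.

1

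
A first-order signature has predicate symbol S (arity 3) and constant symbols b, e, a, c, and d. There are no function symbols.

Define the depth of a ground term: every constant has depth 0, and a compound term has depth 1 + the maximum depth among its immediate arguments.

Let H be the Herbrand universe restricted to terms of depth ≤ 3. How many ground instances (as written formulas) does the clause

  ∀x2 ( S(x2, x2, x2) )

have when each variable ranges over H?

Ground terms of depth ≤ 3:
  With no function symbols every ground term is a constant, so there are exactly 5 ground terms at every depth bound.
  N_0 = 5
  N_1 = 5
  N_2 = 5
  N_3 = 5
So there are 5 ground terms available for substitution.
The body mentions the single quantified variable x2; since ground terms form a free algebra, no two substitutions collapse to the same formula.
Number of ground instances = 5.

5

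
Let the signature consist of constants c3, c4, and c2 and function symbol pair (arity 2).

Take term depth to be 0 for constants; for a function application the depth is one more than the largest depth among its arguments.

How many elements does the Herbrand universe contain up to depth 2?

Write N_k for the number of ground terms of depth ≤ k. A term of depth ≤ k is either a constant or a function symbol applied to arguments of depth ≤ k−1, so N_k = 3 + N_{k-1}^2.
N_0 = 3
N_1 = 3 + 3^2 = 12
N_2 = 3 + 12^2 = 147

147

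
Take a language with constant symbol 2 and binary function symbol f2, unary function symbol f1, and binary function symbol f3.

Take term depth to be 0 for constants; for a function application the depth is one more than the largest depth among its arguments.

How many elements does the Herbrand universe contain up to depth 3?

Write N_k for the number of ground terms of depth ≤ k. A term of depth ≤ k is either a constant or a function symbol applied to arguments of depth ≤ k−1, so N_k = 1 + N_{k-1}^2 + N_{k-1} + N_{k-1}^2.
N_0 = 1
N_1 = 1 + 1^2 + 1 + 1^2 = 4
N_2 = 1 + 4^2 + 4 + 4^2 = 37
N_3 = 1 + 37^2 + 37 + 37^2 = 2776

2776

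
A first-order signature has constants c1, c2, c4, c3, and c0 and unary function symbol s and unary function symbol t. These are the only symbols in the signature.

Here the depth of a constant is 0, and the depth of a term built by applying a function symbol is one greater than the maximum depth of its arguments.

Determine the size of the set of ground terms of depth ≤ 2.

35

If N_k denotes the number of depth-≤k ground terms, the 5 constants give N_0 = 5, and each function symbol of arity r contributes N_{k-1}^r new terms at level k: N_k = 5 + N_{k-1} + N_{k-1}.
N_0 = 5
N_1 = 5 + 5 + 5 = 15
N_2 = 5 + 15 + 15 = 35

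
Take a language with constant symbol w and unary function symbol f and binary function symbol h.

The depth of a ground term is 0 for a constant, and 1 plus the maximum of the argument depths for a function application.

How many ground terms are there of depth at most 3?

Write N_k for the number of ground terms of depth ≤ k. A term of depth ≤ k is either a constant or a function symbol applied to arguments of depth ≤ k−1, so N_k = 1 + N_{k-1} + N_{k-1}^2.
N_0 = 1
N_1 = 1 + 1 + 1^2 = 3
N_2 = 1 + 3 + 3^2 = 13
N_3 = 1 + 13 + 13^2 = 183

183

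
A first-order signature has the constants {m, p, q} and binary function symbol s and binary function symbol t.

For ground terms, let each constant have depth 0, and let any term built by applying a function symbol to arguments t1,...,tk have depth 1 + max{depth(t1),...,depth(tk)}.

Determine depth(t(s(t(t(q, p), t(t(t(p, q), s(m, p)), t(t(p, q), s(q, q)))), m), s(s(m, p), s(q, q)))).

depth(t(q, p)) = 1 + max(0, 0) = 1
depth(t(p, q)) = 1 + max(0, 0) = 1
depth(s(m, p)) = 1 + max(0, 0) = 1
depth(t(t(p, q), s(m, p))) = 1 + max(1, 1) = 2
depth(s(q, q)) = 1 + max(0, 0) = 1
depth(t(t(p, q), s(q, q))) = 1 + max(1, 1) = 2
depth(t(t(t(p, q), s(m, p)), t(t(p, q), s(q, q)))) = 1 + max(2, 2) = 3
depth(t(t(q, p), t(t(t(p, q), s(m, p)), t(t(p, q), s(q, q))))) = 1 + max(1, 3) = 4
depth(s(t(t(q, p), t(t(t(p, q), s(m, p)), t(t(p, q), s(q, q)))), m)) = 1 + max(4, 0) = 5
depth(s(s(m, p), s(q, q))) = 1 + max(1, 1) = 2
depth(t(s(t(t(q, p), t(t(t(p, q), s(m, p)), t(t(p, q), s(q, q)))), m), s(s(m, p), s(q, q)))) = 1 + max(5, 2) = 6

6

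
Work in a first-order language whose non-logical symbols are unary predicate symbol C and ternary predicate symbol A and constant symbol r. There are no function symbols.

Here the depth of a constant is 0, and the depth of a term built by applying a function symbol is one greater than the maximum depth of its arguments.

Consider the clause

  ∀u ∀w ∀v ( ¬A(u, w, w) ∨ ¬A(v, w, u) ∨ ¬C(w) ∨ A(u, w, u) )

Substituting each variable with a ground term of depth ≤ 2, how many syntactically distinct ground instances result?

1

Ground terms of depth ≤ 2:
  With no function symbols every ground term is a constant, so there is exactly 1 ground term at every depth bound.
  N_0 = 1
  N_1 = 1
  N_2 = 1
  Explicitly: r.
So there is exactly 1 ground term available for substitution.
Each of u, w, v ranges independently over the available ground terms, and distinct assignments produce distinct instances.
Number of ground instances = 1^3 = 1.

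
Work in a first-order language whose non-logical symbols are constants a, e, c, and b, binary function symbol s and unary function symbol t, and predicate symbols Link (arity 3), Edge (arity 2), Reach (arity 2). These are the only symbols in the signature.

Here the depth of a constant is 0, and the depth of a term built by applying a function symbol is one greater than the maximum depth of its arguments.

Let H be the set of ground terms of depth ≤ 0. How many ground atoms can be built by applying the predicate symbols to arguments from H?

96

First count ground terms of depth ≤ 0.
Count level by level. With function symbols s/2, t/1, the terms of depth ≤ k are the 4 constants together with each function applied to depth-≤(k−1) tuples, so N_k = 4 + N_{k-1}^2 + N_{k-1}.
N_0 = 4
So |H| = 4.
Ground atoms are formed by filling each argument slot of a predicate with a term from H, so an r-ary predicate gives |H|^r atoms:
  Link: 4^3 = 64;  Edge: 4^2 = 16;  Reach: 4^2 = 16
Total ground atoms: 64 + 16 + 16 = 96.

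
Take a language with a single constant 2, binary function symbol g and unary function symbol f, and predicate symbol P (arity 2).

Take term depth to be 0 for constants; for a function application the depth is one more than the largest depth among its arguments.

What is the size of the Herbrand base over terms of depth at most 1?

9

First count ground terms of depth ≤ 1.
Let N_k count ground terms of depth at most k. Each non-constant term of depth ≤ k is some function symbol applied to depth-≤(k−1) arguments, giving N_k = 1 + N_{k-1}^2 + N_{k-1}.
N_0 = 1
N_1 = 1 + 1^2 + 1 = 3
So |H| = 3.
Ground atoms are formed by filling each argument slot of a predicate with a term from H, so an r-ary predicate gives |H|^r atoms:
  P: 3^2 = 9
Total ground atoms: 9.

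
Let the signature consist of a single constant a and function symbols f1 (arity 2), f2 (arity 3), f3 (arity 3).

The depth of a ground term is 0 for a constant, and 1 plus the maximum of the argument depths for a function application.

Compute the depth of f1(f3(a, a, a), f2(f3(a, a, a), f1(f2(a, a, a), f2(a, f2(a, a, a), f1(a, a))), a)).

depth(f3(a, a, a)) = 1 + max(0, 0, 0) = 1
depth(f2(a, a, a)) = 1 + max(0, 0, 0) = 1
depth(f1(a, a)) = 1 + max(0, 0) = 1
depth(f2(a, f2(a, a, a), f1(a, a))) = 1 + max(0, 1, 1) = 2
depth(f1(f2(a, a, a), f2(a, f2(a, a, a), f1(a, a)))) = 1 + max(1, 2) = 3
depth(f2(f3(a, a, a), f1(f2(a, a, a), f2(a, f2(a, a, a), f1(a, a))), a)) = 1 + max(1, 3, 0) = 4
depth(f1(f3(a, a, a), f2(f3(a, a, a), f1(f2(a, a, a), f2(a, f2(a, a, a), f1(a, a))), a))) = 1 + max(1, 4) = 5

5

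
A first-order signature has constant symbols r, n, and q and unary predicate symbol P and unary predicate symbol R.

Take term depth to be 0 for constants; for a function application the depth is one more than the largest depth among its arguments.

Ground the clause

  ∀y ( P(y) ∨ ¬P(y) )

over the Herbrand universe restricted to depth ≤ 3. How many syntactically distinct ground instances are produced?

3

Ground terms of depth ≤ 3:
  With no function symbols every ground term is a constant, so there are exactly 3 ground terms at every depth bound.
  N_0 = 3
  N_1 = 3
  N_2 = 3
  N_3 = 3
  Explicitly: r, n, q.
So there are 3 ground terms available for substitution.
The variable y ranges independently over the available ground terms, and distinct assignments produce distinct instances.
Number of ground instances = 3.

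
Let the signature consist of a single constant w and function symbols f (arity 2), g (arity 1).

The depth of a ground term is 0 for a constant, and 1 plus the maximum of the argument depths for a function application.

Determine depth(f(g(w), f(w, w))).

depth(g(w)) = 1 + depth(w) = 1 + 0 = 1
depth(f(w, w)) = 1 + max(0, 0) = 1
depth(f(g(w), f(w, w))) = 1 + max(1, 1) = 2

2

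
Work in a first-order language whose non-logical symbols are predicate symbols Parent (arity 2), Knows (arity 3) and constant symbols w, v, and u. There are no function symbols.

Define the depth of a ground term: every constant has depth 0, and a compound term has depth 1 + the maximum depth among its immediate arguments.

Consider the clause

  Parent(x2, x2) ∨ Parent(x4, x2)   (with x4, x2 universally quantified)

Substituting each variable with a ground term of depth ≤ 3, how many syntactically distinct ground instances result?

9

Ground terms of depth ≤ 3:
  With no function symbols every ground term is a constant, so there are exactly 3 ground terms at every depth bound.
  N_0 = 3
  N_1 = 3
  N_2 = 3
  N_3 = 3
  Explicitly: w, v, u.
So there are 3 ground terms available for substitution.
The body mentions every one of the 2 quantified variables; since ground terms form a free algebra, no two substitutions collapse to the same formula.
Number of ground instances = 3^2 = 9.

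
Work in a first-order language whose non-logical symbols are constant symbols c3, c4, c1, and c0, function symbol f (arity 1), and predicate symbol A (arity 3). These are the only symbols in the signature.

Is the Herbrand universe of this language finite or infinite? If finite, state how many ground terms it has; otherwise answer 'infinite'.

infinite

The signature has at least one function symbol (f, arity 1) and at least one constant (c3).
Iterating f gives infinitely many distinct ground terms: c3, f(c3), f(f(c3)), ...
So the Herbrand universe is infinite.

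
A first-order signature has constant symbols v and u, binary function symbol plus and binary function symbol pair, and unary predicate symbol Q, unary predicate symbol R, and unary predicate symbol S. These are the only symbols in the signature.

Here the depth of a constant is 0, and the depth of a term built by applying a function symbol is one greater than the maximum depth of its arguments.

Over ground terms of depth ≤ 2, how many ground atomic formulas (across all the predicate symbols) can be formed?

606

First count ground terms of depth ≤ 2.
If N_k denotes the number of depth-≤k ground terms, the 2 constants give N_0 = 2, and each function symbol of arity r contributes N_{k-1}^r new terms at level k: N_k = 2 + N_{k-1}^2 + N_{k-1}^2.
N_0 = 2
N_1 = 2 + 2^2 + 2^2 = 10
N_2 = 2 + 10^2 + 10^2 = 202
So |H| = 202.
A ground atom is a predicate applied to a tuple of terms from H, so the count is the sum over predicates of |H|^arity:
  Q: 202;  R: 202;  S: 202
Total ground atoms: 202 + 202 + 202 = 606.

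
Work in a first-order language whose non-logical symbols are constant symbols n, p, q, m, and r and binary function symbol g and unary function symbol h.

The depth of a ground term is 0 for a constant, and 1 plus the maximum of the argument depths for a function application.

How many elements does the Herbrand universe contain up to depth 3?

1601495

Count level by level. With function symbols g/2, h/1, the terms of depth ≤ k are the 5 constants together with each function applied to depth-≤(k−1) tuples, so N_k = 5 + N_{k-1}^2 + N_{k-1}.
N_0 = 5
N_1 = 5 + 5^2 + 5 = 35
N_2 = 5 + 35^2 + 35 = 1265
N_3 = 5 + 1265^2 + 1265 = 1601495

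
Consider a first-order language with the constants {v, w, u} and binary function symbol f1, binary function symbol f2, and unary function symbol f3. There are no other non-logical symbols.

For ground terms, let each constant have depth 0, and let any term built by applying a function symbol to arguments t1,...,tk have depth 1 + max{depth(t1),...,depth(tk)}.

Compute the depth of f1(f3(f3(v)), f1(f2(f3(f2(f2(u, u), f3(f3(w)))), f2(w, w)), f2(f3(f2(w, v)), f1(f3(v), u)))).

depth(f3(v)) = 1 + depth(v) = 1 + 0 = 1
depth(f3(f3(v))) = 1 + depth(f3(v)) = 1 + 1 = 2
depth(f2(u, u)) = 1 + max(0, 0) = 1
depth(f3(w)) = 1 + depth(w) = 1 + 0 = 1
depth(f3(f3(w))) = 1 + depth(f3(w)) = 1 + 1 = 2
depth(f2(f2(u, u), f3(f3(w)))) = 1 + max(1, 2) = 3
depth(f3(f2(f2(u, u), f3(f3(w))))) = 1 + depth(f2(f2(u, u), f3(f3(w)))) = 1 + 3 = 4
depth(f2(w, w)) = 1 + max(0, 0) = 1
depth(f2(f3(f2(f2(u, u), f3(f3(w)))), f2(w, w))) = 1 + max(4, 1) = 5
depth(f2(w, v)) = 1 + max(0, 0) = 1
depth(f3(f2(w, v))) = 1 + depth(f2(w, v)) = 1 + 1 = 2
depth(f1(f3(v), u)) = 1 + max(1, 0) = 2
depth(f2(f3(f2(w, v)), f1(f3(v), u))) = 1 + max(2, 2) = 3
depth(f1(f2(f3(f2(f2(u, u), f3(f3(w)))), f2(w, w)), f2(f3(f2(w, v)), f1(f3(v), u)))) = 1 + max(5, 3) = 6
depth(f1(f3(f3(v)), f1(f2(f3(f2(f2(u, u), f3(f3(w)))), f2(w, w)), f2(f3(f2(w, v)), f1(f3(v), u))))) = 1 + max(2, 6) = 7

7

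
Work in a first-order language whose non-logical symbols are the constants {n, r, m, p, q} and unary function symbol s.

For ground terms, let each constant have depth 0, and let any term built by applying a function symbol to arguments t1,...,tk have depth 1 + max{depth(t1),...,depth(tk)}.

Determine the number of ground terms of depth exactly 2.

5

If N_k denotes the number of depth-≤k ground terms, the 5 constants give N_0 = 5, and each function symbol of arity r contributes N_{k-1}^r new terms at level k: N_k = 5 + N_{k-1}.
N_0 = 5
N_1 = 5 + 5 = 10
N_2 = 5 + 10 = 15
Terms of depth exactly 2: N_2 − N_1 = 15 − 10 = 5.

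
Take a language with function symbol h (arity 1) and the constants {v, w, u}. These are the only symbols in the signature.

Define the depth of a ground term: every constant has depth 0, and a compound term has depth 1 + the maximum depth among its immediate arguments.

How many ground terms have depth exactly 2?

3

Let N_k = |{terms of depth ≤ k}|. Then N_0 = 3 and N_k = 3 + N_{k-1} for k ≥ 1 (one summand per function symbol, arity giving the exponent).
N_0 = 3
N_1 = 3 + 3 = 6
N_2 = 3 + 6 = 9
Terms of depth exactly 2: N_2 − N_1 = 9 − 6 = 3.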